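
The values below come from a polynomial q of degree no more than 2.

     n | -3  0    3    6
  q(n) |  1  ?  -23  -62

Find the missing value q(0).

-2

On equispaced nodes a degree-2 polynomial has vanishing third forward difference, so
  - q(-3) + 3·q(0) - 3·q(3) + q(6) = 0.
Substituting the known values and solving for q(0):
  3·q(0) = -6
  q(0) = -2.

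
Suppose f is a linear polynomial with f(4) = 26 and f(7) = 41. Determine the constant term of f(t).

Write f(t) = at + b. Substituting each data point gives a linear system:
  4a + b = 26
  7a + b = 41
Solving the system yields a = 5, b = 6.
So f(t) = 5t + 6.
The constant term is 6.

6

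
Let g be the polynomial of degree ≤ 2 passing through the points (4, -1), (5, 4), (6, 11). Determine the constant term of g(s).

Write g(s) = as^2 + bs + c. Substituting each data point gives a linear system:
  16a + 4b + c = -1
  25a + 5b + c = 4
  36a + 6b + c = 11
Solving the system yields a = 1, b = -4, c = -1.
So g(s) = s² - 4s - 1.
The constant term is -1.

-1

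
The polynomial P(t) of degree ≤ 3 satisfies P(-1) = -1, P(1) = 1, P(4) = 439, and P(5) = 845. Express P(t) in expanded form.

P(t) = 6t^3 + 5t^2 - 5t - 5

Using the Lagrange interpolation formula with nodes -1, 1, 4, 5:
  L_0(t) = (t - 1)(t - 4)(t - 5) / -60
  L_1(t) = (t + 1)(t - 4)(t - 5) / 24
  L_2(t) = (t + 1)(t - 1)(t - 5) / -15
  L_3(t) = (t + 1)(t - 1)(t - 4) / 24
Then P(t) = -1·L_0(t) + 1·L_1(t) + 439·L_2(t) + 845·L_3(t).
Expanding and collecting terms gives P(t) = 6t^3 + 5t^2 - 5t - 5.
Check: P(-1) = -1. ✓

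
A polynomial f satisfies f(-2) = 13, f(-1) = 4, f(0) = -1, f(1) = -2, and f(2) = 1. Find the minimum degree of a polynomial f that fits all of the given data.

2

Forward differences of the values at u = -2, -1, 0, 1, 2:
  f  : 13  4  -1  -2  1
  Δ  : -9  -5  -1  3
  Δ^2: 4  4  4
  Δ^3: 0  0
  Δ^4: 0
The second differences are constant (4) and nonzero, while all higher differences vanish, so the minimal degree is 2.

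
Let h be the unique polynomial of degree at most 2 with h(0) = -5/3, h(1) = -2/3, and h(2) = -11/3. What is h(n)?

h(n) = -2n^2 + 3n - 5/3

Write h(n) = an^2 + bn + c. Substituting each data point gives a linear system:
  c = -5/3
  a + b + c = -2/3
  4a + 2b + c = -11/3
Solving the system yields a = -2, b = 3, c = -5/3.
So h(n) = -2n^2 + 3n - 5/3.
Check: h(2) = -11/3. ✓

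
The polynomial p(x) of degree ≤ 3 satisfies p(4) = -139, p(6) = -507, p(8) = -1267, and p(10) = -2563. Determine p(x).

Write p(x) = ax^3 + bx^2 + cx + d. Substituting each data point gives a linear system:
  64a + 16b + 4c + d = -139
  216a + 36b + 6c + d = -507
  512a + 64b + 8c + d = -1267
  1000a + 100b + 10c + d = -2563
Solving the system yields a = -3, b = 5, c = -6, d = -3.
So p(x) = -3x^3 + 5x^2 - 6x - 3.
Check: p(10) = -2563. ✓

p(x) = -3x^3 + 5x^2 - 6x - 3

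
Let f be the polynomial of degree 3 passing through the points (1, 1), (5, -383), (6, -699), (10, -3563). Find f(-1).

Write f(u) = au^3 + bu^2 + cu + d. Substituting each data point gives a linear system:
  a + b + c + d = 1
  125a + 25b + 5c + d = -383
  216a + 36b + 6c + d = -699
  1000a + 100b + 10c + d = -3563
Solving the system yields a = -4, b = 4, c = 4, d = -3.
So f(u) = -4u^3 + 4u^2 + 4u - 3.
Then f(-1) = 1.

1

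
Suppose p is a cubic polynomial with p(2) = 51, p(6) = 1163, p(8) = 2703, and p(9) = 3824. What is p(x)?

Write p(x) = ax^3 + bx^2 + cx + d. Substituting each data point gives a linear system:
  8a + 4b + 2c + d = 51
  216a + 36b + 6c + d = 1163
  512a + 64b + 8c + d = 2703
  729a + 81b + 9c + d = 3824
Solving the system yields a = 5, b = 2, c = 2, d = -1.
So p(x) = 5x³ + 2x² + 2x - 1.
Check: p(2) = 51. ✓

p(x) = 5x^3 + 2x^2 + 2x - 1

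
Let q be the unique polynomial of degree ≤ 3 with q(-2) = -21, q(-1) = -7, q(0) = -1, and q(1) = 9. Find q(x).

q(x) = 2x^3 + 2x^2 + 6x - 1

Write q(x) = ax^3 + bx^2 + cx + d. Substituting each data point gives a linear system:
  -8a + 4b - 2c + d = -21
  -a + b - c + d = -7
  d = -1
  a + b + c + d = 9
Solving the system yields a = 2, b = 2, c = 6, d = -1.
So q(x) = 2x^3 + 2x^2 + 6x - 1.
Check: q(-2) = -21. ✓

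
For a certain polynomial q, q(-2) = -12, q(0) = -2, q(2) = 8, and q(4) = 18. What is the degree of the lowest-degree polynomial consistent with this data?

1

Forward differences of the values at x = -2, 0, 2, 4:
  q  : -12  -2  8  18
  Δ  : 10  10  10
  Δ^2: 0  0
  Δ^3: 0
The first differences are constant (10) and nonzero, while all higher differences vanish, so the minimal degree is 1.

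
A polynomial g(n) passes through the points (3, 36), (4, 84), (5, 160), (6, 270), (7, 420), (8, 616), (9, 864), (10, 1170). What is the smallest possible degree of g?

3

Forward differences of the values at n = 3, 4, 5, 6, 7, 8, 9, 10:
  g  : 36  84  160  270  420  616  864  1170
  Δ  : 48  76  110  150  196  248  306
  Δ^2: 28  34  40  46  52  58
  Δ^3: 6  6  6  6  6
  Δ^4: 0  0  0  0
  Δ^5: 0  0  0
  Δ^6: 0  0
  Δ^7: 0
The third differences are constant (6) and nonzero, while all higher differences vanish, so the minimal degree is 3.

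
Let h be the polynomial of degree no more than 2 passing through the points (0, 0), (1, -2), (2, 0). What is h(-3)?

Using the Lagrange interpolation formula with nodes 0, 1, 2:
  L_0(x) = (x - 1)(x - 2) / 2
  L_1(x) = x(x - 2) / -1
  L_2(x) = x(x - 1) / 2
Then h(x) = 0·L_0(x) - 2·L_1(x) + 0·L_2(x).
Expanding and collecting terms gives h(x) = 2x^2 - 4x.
Evaluating at x = -3: h(-3) = 30.

30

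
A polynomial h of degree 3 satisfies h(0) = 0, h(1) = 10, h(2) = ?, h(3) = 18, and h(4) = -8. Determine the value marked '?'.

20

The 4 known points determine the degree-3 polynomial uniquely.
Write h(t) = at^3 + bt^2 + ct + d. Substituting each data point gives a linear system:
  d = 0
  a + b + c + d = 10
  27a + 9b + 3c + d = 18
  64a + 16b + 4c + d = -8
Solving the system yields a = -2, b = 6, c = 6, d = 0.
So h(t) = -2t^3 + 6t^2 + 6t.
Then h(2) = 20.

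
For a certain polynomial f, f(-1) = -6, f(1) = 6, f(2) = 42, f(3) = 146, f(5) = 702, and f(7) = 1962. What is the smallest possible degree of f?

3

Divided differences on the nodes -1, 1, 2, 3, 5, 7:
  order 0: -6  6  42  146  702  1962
  order 1: 6  36  104  278  630
  order 2: 10  34  58  88
  order 3: 6  6  6
  order 4: 0  0
  order 5: 0
The order-3 divided differences are all 6 (nonzero) and every higher order vanishes, so the data lies on a polynomial of degree exactly 3.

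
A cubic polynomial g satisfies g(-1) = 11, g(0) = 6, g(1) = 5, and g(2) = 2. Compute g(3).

Using the Lagrange interpolation formula with nodes -1, 0, 1, 2:
  L_0(t) = t(t - 1)(t - 2) / -6
  L_1(t) = (t + 1)(t - 1)(t - 2) / 2
  L_2(t) = (t + 1)t(t - 2) / -2
  L_3(t) = (t + 1)t(t - 1) / 6
Then g(t) = 11·L_0(t) + 6·L_1(t) + 5·L_2(t) + 2·L_3(t).
Expanding and collecting terms gives g(t) = -t^3 + 2t^2 - 2t + 6.
Evaluating at t = 3: g(3) = -9.

-9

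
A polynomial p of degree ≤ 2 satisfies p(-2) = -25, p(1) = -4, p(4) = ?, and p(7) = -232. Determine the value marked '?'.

-73

On equispaced nodes a degree-2 polynomial has vanishing third forward difference, so
  - p(-2) + 3·p(1) - 3·p(4) + p(7) = 0.
Substituting the known values and solving for p(4):
  -3·p(4) = 219
  p(4) = -73.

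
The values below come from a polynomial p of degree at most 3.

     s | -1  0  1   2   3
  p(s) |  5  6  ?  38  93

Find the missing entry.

13

On equispaced nodes a degree-3 polynomial has vanishing fourth forward difference, so
  p(-1) - 4·p(0) + 6·p(1) - 4·p(2) + p(3) = 0.
Substituting the known values and solving for p(1):
  6·p(1) = 78
  p(1) = 13.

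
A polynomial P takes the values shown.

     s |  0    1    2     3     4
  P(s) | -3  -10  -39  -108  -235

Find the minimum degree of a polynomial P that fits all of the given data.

Forward differences of the values at s = 0, 1, 2, 3, 4:
  P  : -3  -10  -39  -108  -235
  Δ  : -7  -29  -69  -127
  Δ^2: -22  -40  -58
  Δ^3: -18  -18
  Δ^4: 0
The third differences are constant (-18) and nonzero, while all higher differences vanish, so the minimal degree is 3.

3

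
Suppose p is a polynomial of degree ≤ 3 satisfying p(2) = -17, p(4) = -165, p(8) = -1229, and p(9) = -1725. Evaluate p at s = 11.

Using the Lagrange interpolation formula with nodes 2, 4, 8, 9:
  L_0(s) = (s - 4)(s - 8)(s - 9) / -84
  L_1(s) = (s - 2)(s - 8)(s - 9) / 40
  L_2(s) = (s - 2)(s - 4)(s - 9) / -24
  L_3(s) = (s - 2)(s - 4)(s - 8) / 35
Then p(s) = -17·L_0(s) - 165·L_1(s) - 1229·L_2(s) - 1725·L_3(s).
Expanding and collecting terms gives p(s) = -2s^3 - 4s^2 + 6s + 3.
Evaluating at s = 11: p(11) = -3077.

-3077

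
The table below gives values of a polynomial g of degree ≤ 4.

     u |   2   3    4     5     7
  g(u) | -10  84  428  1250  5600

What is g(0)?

Using the Lagrange interpolation formula with nodes 2, 3, 4, 5, 7:
  L_0(u) = (u - 3)(u - 4)(u - 5)(u - 7) / 30
  L_1(u) = (u - 2)(u - 4)(u - 5)(u - 7) / -8
  L_2(u) = (u - 2)(u - 3)(u - 5)(u - 7) / 6
  L_3(u) = (u - 2)(u - 3)(u - 4)(u - 7) / -12
  L_4(u) = (u - 2)(u - 3)(u - 4)(u - 5) / 120
Then g(u) = -10·L_0(u) + 84·L_1(u) + 428·L_2(u) + 1250·L_3(u) + 5600·L_4(u).
Expanding and collecting terms gives g(u) = 3u⁴ - 4u³ - 4u² - 5u.
Evaluating at u = 0: g(0) = 0.

0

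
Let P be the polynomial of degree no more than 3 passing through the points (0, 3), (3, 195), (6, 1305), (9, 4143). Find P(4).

423

Write P(n) = an^3 + bn^2 + cn + d. Substituting each data point gives a linear system:
  d = 3
  27a + 9b + 3c + d = 195
  216a + 36b + 6c + d = 1305
  729a + 81b + 9c + d = 4143
Solving the system yields a = 5, b = 6, c = 1, d = 3.
So P(n) = 5n³ + 6n² + n + 3.
Then P(4) = 423.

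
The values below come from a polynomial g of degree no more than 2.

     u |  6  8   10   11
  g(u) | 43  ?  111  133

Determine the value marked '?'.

The 3 known points determine the degree-2 polynomial uniquely.
Write g(u) = au^2 + bu + c. Substituting each data point gives a linear system:
  36a + 6b + c = 43
  100a + 10b + c = 111
  121a + 11b + c = 133
Solving the system yields a = 1, b = 1, c = 1.
So g(u) = u^2 + u + 1.
Then g(8) = 73.

73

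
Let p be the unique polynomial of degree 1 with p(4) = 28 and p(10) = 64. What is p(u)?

p(u) = 6u + 4

Write p(u) = au + b. Substituting each data point gives a linear system:
  4a + b = 28
  10a + b = 64
Solving the system yields a = 6, b = 4.
So p(u) = 6u + 4.
Check: p(10) = 64. ✓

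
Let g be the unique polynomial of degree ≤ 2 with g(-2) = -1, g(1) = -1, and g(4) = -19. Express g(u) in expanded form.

g(u) = -u^2 - u + 1

Using the Lagrange interpolation formula with nodes -2, 1, 4:
  L_0(u) = (u - 1)(u - 4) / 18
  L_1(u) = (u + 2)(u - 4) / -9
  L_2(u) = (u + 2)(u - 1) / 18
Then g(u) = -1·L_0(u) - 1·L_1(u) - 19·L_2(u).
Expanding and collecting terms gives g(u) = -u^2 - u + 1.
Check: g(1) = -1. ✓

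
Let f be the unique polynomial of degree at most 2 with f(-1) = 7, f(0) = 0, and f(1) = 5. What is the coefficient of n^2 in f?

6

Write f(n) = an^2 + bn + c. Substituting each data point gives a linear system:
  a - b + c = 7
  c = 0
  a + b + c = 5
Solving the system yields a = 6, b = -1, c = 0.
So f(n) = 6n² - n.
The leading coefficient is 6.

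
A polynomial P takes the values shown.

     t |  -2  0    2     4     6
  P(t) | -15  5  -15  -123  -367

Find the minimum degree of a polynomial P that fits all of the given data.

Forward differences of the values at t = -2, 0, 2, 4, 6:
  P  : -15  5  -15  -123  -367
  Δ  : 20  -20  -108  -244
  Δ^2: -40  -88  -136
  Δ^3: -48  -48
  Δ^4: 0
The third differences are constant (-48) and nonzero, while all higher differences vanish, so the minimal degree is 3.

3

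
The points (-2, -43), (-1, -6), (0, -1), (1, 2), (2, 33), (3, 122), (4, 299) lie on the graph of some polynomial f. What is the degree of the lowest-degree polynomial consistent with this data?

Forward differences of the values at u = -2, -1, 0, 1, 2, 3, 4:
  f  : -43  -6  -1  2  33  122  299
  Δ  : 37  5  3  31  89  177
  Δ^2: -32  -2  28  58  88
  Δ^3: 30  30  30  30
  Δ^4: 0  0  0
  Δ^5: 0  0
  Δ^6: 0
The third differences are constant (30) and nonzero, while all higher differences vanish, so the minimal degree is 3.

3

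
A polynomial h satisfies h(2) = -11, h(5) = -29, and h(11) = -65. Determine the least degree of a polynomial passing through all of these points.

Divided differences on the nodes 2, 5, 11:
  order 0: -11  -29  -65
  order 1: -6  -6
  order 2: 0
The order-1 divided differences are all -6 (nonzero) and every higher order vanishes, so the data lies on a polynomial of degree exactly 1.

1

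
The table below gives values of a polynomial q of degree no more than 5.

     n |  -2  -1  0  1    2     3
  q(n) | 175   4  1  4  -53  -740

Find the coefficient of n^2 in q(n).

Write q(n) = an^5 + bn^4 + cn^3 + dn^2 + en + k. Substituting each data point gives a linear system:
  -32a + 16b - 8c + 4d - 2e + k = 175
  -a + b - c + d - e + k = 4
  k = 1
  a + b + c + d + e + k = 4
  32a + 16b + 8c + 4d + 2e + k = -53
  243a + 81b + 27c + 9d + 3e + k = -740
Solving the system yields a = -5, b = 4, c = 6, d = -1, e = -1, k = 1.
So q(n) = -5n^5 + 4n^4 + 6n^3 - n^2 - n + 1.
The coefficient of n^2 is -1.

-1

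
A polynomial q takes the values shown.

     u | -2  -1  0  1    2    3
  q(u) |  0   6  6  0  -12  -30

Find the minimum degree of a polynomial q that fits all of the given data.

Forward differences of the values at u = -2, -1, 0, 1, 2, 3:
  q  : 0  6  6  0  -12  -30
  Δ  : 6  0  -6  -12  -18
  Δ^2: -6  -6  -6  -6
  Δ^3: 0  0  0
  Δ^4: 0  0
  Δ^5: 0
The second differences are constant (-6) and nonzero, while all higher differences vanish, so the minimal degree is 2.

2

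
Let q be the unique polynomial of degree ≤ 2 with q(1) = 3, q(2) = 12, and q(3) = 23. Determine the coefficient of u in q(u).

Write q(u) = au^2 + bu + c. Substituting each data point gives a linear system:
  a + b + c = 3
  4a + 2b + c = 12
  9a + 3b + c = 23
Solving the system yields a = 1, b = 6, c = -4.
So q(u) = u^2 + 6u - 4.
The coefficient of u is 6.

6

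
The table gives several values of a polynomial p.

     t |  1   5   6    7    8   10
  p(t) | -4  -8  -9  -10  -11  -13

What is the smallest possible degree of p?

1

Divided differences on the nodes 1, 5, 6, 7, 8, 10:
  order 0: -4  -8  -9  -10  -11  -13
  order 1: -1  -1  -1  -1  -1
  order 2: 0  0  0  0
  order 3: 0  0  0
  order 4: 0  0
  order 5: 0
The order-1 divided differences are all -1 (nonzero) and every higher order vanishes, so the data lies on a polynomial of degree exactly 1.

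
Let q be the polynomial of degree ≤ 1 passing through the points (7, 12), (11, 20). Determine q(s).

q(s) = 2s - 2

Write q(s) = as + b. Substituting each data point gives a linear system:
  7a + b = 12
  11a + b = 20
Solving the system yields a = 2, b = -2.
So q(s) = 2s - 2.
Check: q(7) = 12. ✓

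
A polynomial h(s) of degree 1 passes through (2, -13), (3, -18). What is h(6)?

Write h(s) = as + b. Substituting each data point gives a linear system:
  2a + b = -13
  3a + b = -18
Solving the system yields a = -5, b = -3.
So h(s) = -5s - 3.
Then h(6) = -33.

-33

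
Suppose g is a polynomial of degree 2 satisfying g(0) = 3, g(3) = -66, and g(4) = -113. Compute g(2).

Write g(x) = ax^2 + bx + c. Substituting each data point gives a linear system:
  c = 3
  9a + 3b + c = -66
  16a + 4b + c = -113
Solving the system yields a = -6, b = -5, c = 3.
So g(x) = -6x² - 5x + 3.
Then g(2) = -31.

-31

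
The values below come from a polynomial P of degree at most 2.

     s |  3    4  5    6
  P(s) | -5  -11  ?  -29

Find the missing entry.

-19

The 3 known points determine the degree-2 polynomial uniquely.
Write P(s) = as^2 + bs + c. Substituting each data point gives a linear system:
  9a + 3b + c = -5
  16a + 4b + c = -11
  36a + 6b + c = -29
Solving the system yields a = -1, b = 1, c = 1.
So P(s) = -s^2 + s + 1.
Then P(5) = -19.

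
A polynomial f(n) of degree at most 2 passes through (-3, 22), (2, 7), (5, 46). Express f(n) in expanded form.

Using the Lagrange interpolation formula with nodes -3, 2, 5:
  L_0(n) = (n - 2)(n - 5) / 40
  L_1(n) = (n + 3)(n - 5) / -15
  L_2(n) = (n + 3)(n - 2) / 24
Then f(n) = 22·L_0(n) + 7·L_1(n) + 46·L_2(n).
Expanding and collecting terms gives f(n) = 2n² - n + 1.
Check: f(5) = 46. ✓

f(n) = 2n^2 - n + 1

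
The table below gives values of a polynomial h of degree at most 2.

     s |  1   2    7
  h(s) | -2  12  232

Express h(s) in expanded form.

h(s) = 5s^2 - s - 6

Write h(s) = as^2 + bs + c. Substituting each data point gives a linear system:
  a + b + c = -2
  4a + 2b + c = 12
  49a + 7b + c = 232
Solving the system yields a = 5, b = -1, c = -6.
So h(s) = 5s^2 - s - 6.
Check: h(7) = 232. ✓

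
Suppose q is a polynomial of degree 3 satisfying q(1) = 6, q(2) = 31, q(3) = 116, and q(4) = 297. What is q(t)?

Write q(t) = at^3 + bt^2 + ct + d. Substituting each data point gives a linear system:
  a + b + c + d = 6
  8a + 4b + 2c + d = 31
  27a + 9b + 3c + d = 116
  64a + 16b + 4c + d = 297
Solving the system yields a = 6, b = -6, c = 1, d = 5.
So q(t) = 6t^3 - 6t^2 + t + 5.
Check: q(4) = 297. ✓

q(t) = 6t^3 - 6t^2 + t + 5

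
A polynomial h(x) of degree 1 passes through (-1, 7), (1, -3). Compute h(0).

2

Using the Lagrange interpolation formula with nodes -1, 1:
  L_0(x) = (x - 1) / -2
  L_1(x) = (x + 1) / 2
Then h(x) = 7·L_0(x) - 3·L_1(x).
Expanding and collecting terms gives h(x) = -5x + 2.
Evaluating at x = 0: h(0) = 2.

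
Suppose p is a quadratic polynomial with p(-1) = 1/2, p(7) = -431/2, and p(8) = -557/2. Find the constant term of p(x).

Write p(x) = ax^2 + bx + c. Substituting each data point gives a linear system:
  a - b + c = 1/2
  49a + 7b + c = -431/2
  64a + 8b + c = -557/2
Solving the system yields a = -4, b = -3, c = 3/2.
So p(x) = -4x^2 - 3x + 3/2.
The constant term is 3/2.

3/2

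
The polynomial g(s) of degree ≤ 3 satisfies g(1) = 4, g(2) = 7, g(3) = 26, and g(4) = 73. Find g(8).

781

Using the Lagrange interpolation formula with nodes 1, 2, 3, 4:
  L_0(s) = (s - 2)(s - 3)(s - 4) / -6
  L_1(s) = (s - 1)(s - 3)(s - 4) / 2
  L_2(s) = (s - 1)(s - 2)(s - 4) / -2
  L_3(s) = (s - 1)(s - 2)(s - 3) / 6
Then g(s) = 4·L_0(s) + 7·L_1(s) + 26·L_2(s) + 73·L_3(s).
Expanding and collecting terms gives g(s) = 2s³ - 4s² + s + 5.
Evaluating at s = 8: g(8) = 781.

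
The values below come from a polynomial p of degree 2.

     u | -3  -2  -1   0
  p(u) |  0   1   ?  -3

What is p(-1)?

0

On equispaced nodes a degree-2 polynomial has vanishing third forward difference, so
  - p(-3) + 3·p(-2) - 3·p(-1) + p(0) = 0.
Substituting the known values and solving for p(-1):
  -3·p(-1) = 0
  p(-1) = 0.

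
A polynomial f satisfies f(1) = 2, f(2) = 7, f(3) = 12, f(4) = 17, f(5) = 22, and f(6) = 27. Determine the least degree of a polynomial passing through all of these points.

1

Divided differences on the nodes 1, 2, 3, 4, 5, 6:
  order 0: 2  7  12  17  22  27
  order 1: 5  5  5  5  5
  order 2: 0  0  0  0
  order 3: 0  0  0
  order 4: 0  0
  order 5: 0
The order-1 divided differences are all 5 (nonzero) and every higher order vanishes, so the data lies on a polynomial of degree exactly 1.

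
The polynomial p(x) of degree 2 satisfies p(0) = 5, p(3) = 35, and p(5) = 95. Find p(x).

p(x) = 4x^2 - 2x + 5

Using the Lagrange interpolation formula with nodes 0, 3, 5:
  L_0(x) = (x - 3)(x - 5) / 15
  L_1(x) = x(x - 5) / -6
  L_2(x) = x(x - 3) / 10
Then p(x) = 5·L_0(x) + 35·L_1(x) + 95·L_2(x).
Expanding and collecting terms gives p(x) = 4x² - 2x + 5.
Check: p(0) = 5. ✓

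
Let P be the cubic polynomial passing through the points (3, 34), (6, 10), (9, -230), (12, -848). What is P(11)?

-590

Write P(t) = at^3 + bt^2 + ct + d. Substituting each data point gives a linear system:
  27a + 9b + 3c + d = 34
  216a + 36b + 6c + d = 10
  729a + 81b + 9c + d = -230
  1728a + 144b + 12c + d = -848
Solving the system yields a = -1, b = 6, c = 1, d = 4.
So P(t) = -t³ + 6t² + t + 4.
Then P(11) = -590.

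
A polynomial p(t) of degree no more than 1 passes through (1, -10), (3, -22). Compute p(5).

Write p(t) = at + b. Substituting each data point gives a linear system:
  a + b = -10
  3a + b = -22
Solving the system yields a = -6, b = -4.
So p(t) = -6t - 4.
Then p(5) = -34.

-34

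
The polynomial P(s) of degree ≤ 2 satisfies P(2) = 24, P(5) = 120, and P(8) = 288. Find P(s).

Write P(s) = as^2 + bs + c. Substituting each data point gives a linear system:
  4a + 2b + c = 24
  25a + 5b + c = 120
  64a + 8b + c = 288
Solving the system yields a = 4, b = 4, c = 0.
So P(s) = 4s^2 + 4s.
Check: P(2) = 24. ✓

P(s) = 4s^2 + 4s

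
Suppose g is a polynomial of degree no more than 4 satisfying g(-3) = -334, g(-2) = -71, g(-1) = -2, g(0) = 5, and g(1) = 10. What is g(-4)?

Forward differences of the values at n = -3, -2, -1, 0, 1:
  g  : -334  -71  -2  5  10
  Δ  : 263  69  7  5
  Δ^2: -194  -62  -2
  Δ^3: 132  60
  Δ^4: -72
The fourth differences are constant, confirming degree 4.
Interpolating (Newton forward form) and evaluating at n = -4 gives g(-4) = -995.

-995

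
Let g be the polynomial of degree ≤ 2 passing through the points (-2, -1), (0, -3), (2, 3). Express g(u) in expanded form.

Write g(u) = au^2 + bu + c. Substituting each data point gives a linear system:
  4a - 2b + c = -1
  c = -3
  4a + 2b + c = 3
Solving the system yields a = 1, b = 1, c = -3.
So g(u) = u² + u - 3.
Check: g(2) = 3. ✓

g(u) = u^2 + u - 3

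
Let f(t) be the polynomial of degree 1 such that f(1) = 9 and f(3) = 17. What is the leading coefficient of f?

4

Write f(t) = at + b. Substituting each data point gives a linear system:
  a + b = 9
  3a + b = 17
Solving the system yields a = 4, b = 5.
So f(t) = 4t + 5.
The leading coefficient is 4.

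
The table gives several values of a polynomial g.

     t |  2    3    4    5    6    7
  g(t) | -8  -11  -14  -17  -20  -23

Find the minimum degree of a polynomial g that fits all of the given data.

1

Forward differences of the values at t = 2, 3, 4, 5, 6, 7:
  g  : -8  -11  -14  -17  -20  -23
  Δ  : -3  -3  -3  -3  -3
  Δ^2: 0  0  0  0
  Δ^3: 0  0  0
  Δ^4: 0  0
  Δ^5: 0
The first differences are constant (-3) and nonzero, while all higher differences vanish, so the minimal degree is 1.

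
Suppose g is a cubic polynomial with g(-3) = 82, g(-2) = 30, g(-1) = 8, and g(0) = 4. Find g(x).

Write g(x) = ax^3 + bx^2 + cx + d. Substituting each data point gives a linear system:
  -27a + 9b - 3c + d = 82
  -8a + 4b - 2c + d = 30
  -a + b - c + d = 8
  d = 4
Solving the system yields a = -2, b = 3, c = 1, d = 4.
So g(x) = -2x^3 + 3x^2 + x + 4.
Check: g(0) = 4. ✓

g(x) = -2x^3 + 3x^2 + x + 4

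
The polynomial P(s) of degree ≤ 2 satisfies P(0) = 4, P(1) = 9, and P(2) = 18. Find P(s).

Write P(s) = as^2 + bs + c. Substituting each data point gives a linear system:
  c = 4
  a + b + c = 9
  4a + 2b + c = 18
Solving the system yields a = 2, b = 3, c = 4.
So P(s) = 2s^2 + 3s + 4.
Check: P(0) = 4. ✓

P(s) = 2s^2 + 3s + 4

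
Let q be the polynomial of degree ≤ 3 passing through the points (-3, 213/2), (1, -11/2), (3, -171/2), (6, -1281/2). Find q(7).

-2027/2

Write q(u) = au^3 + bu^2 + cu + d. Substituting each data point gives a linear system:
  -27a + 9b - 3c + d = 213/2
  a + b + c + d = -11/2
  27a + 9b + 3c + d = -171/2
  216a + 36b + 6c + d = -1281/2
Solving the system yields a = -3, b = 1, c = -5, d = 3/2.
So q(u) = -3u^3 + u^2 - 5u + 3/2.
Then q(7) = -2027/2.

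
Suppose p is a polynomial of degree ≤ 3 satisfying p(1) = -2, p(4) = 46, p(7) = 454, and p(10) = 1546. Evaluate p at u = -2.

-14

Write p(u) = au^3 + bu^2 + cu + d. Substituting each data point gives a linear system:
  a + b + c + d = -2
  64a + 16b + 4c + d = 46
  343a + 49b + 7c + d = 454
  1000a + 100b + 10c + d = 1546
Solving the system yields a = 2, b = -4, c = -6, d = 6.
So p(u) = 2u^3 - 4u^2 - 6u + 6.
Then p(-2) = -14.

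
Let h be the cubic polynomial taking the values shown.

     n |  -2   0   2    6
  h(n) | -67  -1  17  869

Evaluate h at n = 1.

Using the Lagrange interpolation formula with nodes -2, 0, 2, 6:
  L_0(n) = n(n - 2)(n - 6) / -64
  L_1(n) = (n + 2)(n - 2)(n - 6) / 24
  L_2(n) = (n + 2)n(n - 6) / -32
  L_3(n) = (n + 2)n(n - 2) / 192
Then h(n) = -67·L_0(n) - 1·L_1(n) + 17·L_2(n) + 869·L_3(n).
Expanding and collecting terms gives h(n) = 5n^3 - 6n^2 + n - 1.
Evaluating at n = 1: h(1) = -1.

-1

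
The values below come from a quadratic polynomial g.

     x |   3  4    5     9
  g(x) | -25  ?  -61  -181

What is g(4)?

-41

The 3 known points determine the degree-2 polynomial uniquely.
Write g(x) = ax^2 + bx + c. Substituting each data point gives a linear system:
  9a + 3b + c = -25
  25a + 5b + c = -61
  81a + 9b + c = -181
Solving the system yields a = -2, b = -2, c = -1.
So g(x) = -2x² - 2x - 1.
Then g(4) = -41.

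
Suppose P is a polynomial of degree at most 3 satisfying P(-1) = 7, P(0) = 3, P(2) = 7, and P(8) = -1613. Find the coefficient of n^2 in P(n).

Write P(n) = an^3 + bn^2 + cn + d. Substituting each data point gives a linear system:
  -a + b - c + d = 7
  d = 3
  8a + 4b + 2c + d = 7
  512a + 64b + 8c + d = -1613
Solving the system yields a = -4, b = 6, c = 6, d = 3.
So P(n) = -4n^3 + 6n^2 + 6n + 3.
The coefficient of n^2 is 6.

6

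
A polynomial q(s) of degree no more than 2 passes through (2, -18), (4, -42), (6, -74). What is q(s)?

Write q(s) = as^2 + bs + c. Substituting each data point gives a linear system:
  4a + 2b + c = -18
  16a + 4b + c = -42
  36a + 6b + c = -74
Solving the system yields a = -1, b = -6, c = -2.
So q(s) = -s^2 - 6s - 2.
Check: q(4) = -42. ✓

q(s) = -s^2 - 6s - 2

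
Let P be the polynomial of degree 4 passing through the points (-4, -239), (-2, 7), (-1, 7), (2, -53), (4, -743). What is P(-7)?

Using the Lagrange interpolation formula with nodes -4, -2, -1, 2, 4:
  L_0(u) = (u + 2)(u + 1)(u - 2)(u - 4) / 288
  L_1(u) = (u + 4)(u + 1)(u - 2)(u - 4) / -48
  L_2(u) = (u + 4)(u + 2)(u - 2)(u - 4) / 45
  L_3(u) = (u + 4)(u + 2)(u + 1)(u - 4) / -144
  L_4(u) = (u + 4)(u + 2)(u + 1)(u - 2) / 480
Then P(u) = -239·L_0(u) + 7·L_1(u) + 7·L_2(u) - 53·L_3(u) - 743·L_4(u).
Expanding and collecting terms gives P(u) = -2u^4 - 4u^3 + u^2 + u + 5.
Evaluating at u = -7: P(-7) = -3383.

-3383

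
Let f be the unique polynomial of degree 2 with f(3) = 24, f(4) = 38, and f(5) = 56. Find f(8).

Write f(x) = ax^2 + bx + c. Substituting each data point gives a linear system:
  9a + 3b + c = 24
  16a + 4b + c = 38
  25a + 5b + c = 56
Solving the system yields a = 2, b = 0, c = 6.
So f(x) = 2x^2 + 6.
Then f(8) = 134.

134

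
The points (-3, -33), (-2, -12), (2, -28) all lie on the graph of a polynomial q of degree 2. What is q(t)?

Write q(t) = at^2 + bt + c. Substituting each data point gives a linear system:
  9a - 3b + c = -33
  4a - 2b + c = -12
  4a + 2b + c = -28
Solving the system yields a = -5, b = -4, c = 0.
So q(t) = -5t^2 - 4t.
Check: q(-3) = -33. ✓

q(t) = -5t^2 - 4t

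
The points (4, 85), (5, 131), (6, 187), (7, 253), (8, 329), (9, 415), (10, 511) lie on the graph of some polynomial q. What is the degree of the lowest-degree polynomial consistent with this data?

2

Forward differences of the values at s = 4, 5, 6, 7, 8, 9, 10:
  q  : 85  131  187  253  329  415  511
  Δ  : 46  56  66  76  86  96
  Δ^2: 10  10  10  10  10
  Δ^3: 0  0  0  0
  Δ^4: 0  0  0
  Δ^5: 0  0
  Δ^6: 0
The second differences are constant (10) and nonzero, while all higher differences vanish, so the minimal degree is 2.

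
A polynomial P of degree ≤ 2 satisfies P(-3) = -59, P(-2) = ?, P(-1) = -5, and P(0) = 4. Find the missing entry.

-26

On equispaced nodes a degree-2 polynomial has vanishing third forward difference, so
  - P(-3) + 3·P(-2) - 3·P(-1) + P(0) = 0.
Substituting the known values and solving for P(-2):
  3·P(-2) = -78
  P(-2) = -26.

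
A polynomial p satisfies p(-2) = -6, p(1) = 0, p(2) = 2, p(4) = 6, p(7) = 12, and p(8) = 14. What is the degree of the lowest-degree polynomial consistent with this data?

1

Divided differences on the nodes -2, 1, 2, 4, 7, 8:
  order 0: -6  0  2  6  12  14
  order 1: 2  2  2  2  2
  order 2: 0  0  0  0
  order 3: 0  0  0
  order 4: 0  0
  order 5: 0
The order-1 divided differences are all 2 (nonzero) and every higher order vanishes, so the data lies on a polynomial of degree exactly 1.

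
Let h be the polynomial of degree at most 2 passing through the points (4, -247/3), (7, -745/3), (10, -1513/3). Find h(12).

-725

Forward differences of the values at n = 4, 7, 10:
  h  : -247/3  -745/3  -1513/3
  Δ  : -166  -256
  Δ^2: -90
The second differences are constant, confirming degree 2.
Interpolating (Newton forward form) and evaluating at n = 12 gives h(12) = -725.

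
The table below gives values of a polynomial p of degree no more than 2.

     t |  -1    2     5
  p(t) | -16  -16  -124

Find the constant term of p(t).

Write p(t) = at^2 + bt + c. Substituting each data point gives a linear system:
  a - b + c = -16
  4a + 2b + c = -16
  25a + 5b + c = -124
Solving the system yields a = -6, b = 6, c = -4.
So p(t) = -6t^2 + 6t - 4.
The constant term is -4.

-4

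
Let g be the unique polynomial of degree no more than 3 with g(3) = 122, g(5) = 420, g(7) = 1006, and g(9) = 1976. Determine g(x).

g(x) = 2x^3 + 6x^2 + 3x + 5

Write g(x) = ax^3 + bx^2 + cx + d. Substituting each data point gives a linear system:
  27a + 9b + 3c + d = 122
  125a + 25b + 5c + d = 420
  343a + 49b + 7c + d = 1006
  729a + 81b + 9c + d = 1976
Solving the system yields a = 2, b = 6, c = 3, d = 5.
So g(x) = 2x^3 + 6x^2 + 3x + 5.
Check: g(9) = 1976. ✓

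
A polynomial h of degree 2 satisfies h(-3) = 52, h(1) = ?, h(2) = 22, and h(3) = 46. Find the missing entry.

The 3 known points determine the degree-2 polynomial uniquely.
Write h(s) = as^2 + bs + c. Substituting each data point gives a linear system:
  9a - 3b + c = 52
  4a + 2b + c = 22
  9a + 3b + c = 46
Solving the system yields a = 5, b = -1, c = 4.
So h(s) = 5s^2 - s + 4.
Then h(1) = 8.

8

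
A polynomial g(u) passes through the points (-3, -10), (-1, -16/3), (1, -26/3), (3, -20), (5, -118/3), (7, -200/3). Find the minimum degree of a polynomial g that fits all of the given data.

Forward differences of the values at u = -3, -1, 1, 3, 5, 7:
  g  : -10  -16/3  -26/3  -20  -118/3  -200/3
  Δ  : 14/3  -10/3  -34/3  -58/3  -82/3
  Δ^2: -8  -8  -8  -8
  Δ^3: 0  0  0
  Δ^4: 0  0
  Δ^5: 0
The second differences are constant (-8) and nonzero, while all higher differences vanish, so the minimal degree is 2.

2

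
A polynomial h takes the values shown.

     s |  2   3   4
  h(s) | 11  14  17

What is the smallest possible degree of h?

1

Forward differences of the values at s = 2, 3, 4:
  h  : 11  14  17
  Δ  : 3  3
  Δ^2: 0
The first differences are constant (3) and nonzero, while all higher differences vanish, so the minimal degree is 1.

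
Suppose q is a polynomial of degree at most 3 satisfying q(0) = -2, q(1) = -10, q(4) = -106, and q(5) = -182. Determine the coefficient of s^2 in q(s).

-1

Write q(s) = as^3 + bs^2 + cs + d. Substituting each data point gives a linear system:
  d = -2
  a + b + c + d = -10
  64a + 16b + 4c + d = -106
  125a + 25b + 5c + d = -182
Solving the system yields a = -1, b = -1, c = -6, d = -2.
So q(s) = -s³ - s² - 6s - 2.
The coefficient of s^2 is -1.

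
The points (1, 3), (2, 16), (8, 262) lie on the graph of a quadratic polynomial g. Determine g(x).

Using the Lagrange interpolation formula with nodes 1, 2, 8:
  L_0(x) = (x - 2)(x - 8) / 7
  L_1(x) = (x - 1)(x - 8) / -6
  L_2(x) = (x - 1)(x - 2) / 42
Then g(x) = 3·L_0(x) + 16·L_1(x) + 262·L_2(x).
Expanding and collecting terms gives g(x) = 4x^2 + x - 2.
Check: g(8) = 262. ✓

g(x) = 4x^2 + x - 2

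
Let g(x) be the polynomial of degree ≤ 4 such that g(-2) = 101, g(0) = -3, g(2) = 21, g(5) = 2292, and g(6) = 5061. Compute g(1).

-4

Write g(x) = ax^4 + bx^3 + cx^2 + dx + e. Substituting each data point gives a linear system:
  16a - 8b + 4c - 2d + e = 101
  e = -3
  16a + 8b + 4c + 2d + e = 21
  625a + 125b + 25c + 5d + e = 2292
  1296a + 216b + 36c + 6d + e = 5061
Solving the system yields a = 5, b = -6, c = -4, d = 4, e = -3.
So g(x) = 5x^4 - 6x^3 - 4x^2 + 4x - 3.
Then g(1) = -4.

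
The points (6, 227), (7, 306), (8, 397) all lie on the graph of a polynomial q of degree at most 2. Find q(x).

q(x) = 6x^2 + x + 5

Write q(x) = ax^2 + bx + c. Substituting each data point gives a linear system:
  36a + 6b + c = 227
  49a + 7b + c = 306
  64a + 8b + c = 397
Solving the system yields a = 6, b = 1, c = 5.
So q(x) = 6x² + x + 5.
Check: q(6) = 227. ✓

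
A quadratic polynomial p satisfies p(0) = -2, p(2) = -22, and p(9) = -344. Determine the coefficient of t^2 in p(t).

-4

Write p(t) = at^2 + bt + c. Substituting each data point gives a linear system:
  c = -2
  4a + 2b + c = -22
  81a + 9b + c = -344
Solving the system yields a = -4, b = -2, c = -2.
So p(t) = -4t² - 2t - 2.
The leading coefficient is -4.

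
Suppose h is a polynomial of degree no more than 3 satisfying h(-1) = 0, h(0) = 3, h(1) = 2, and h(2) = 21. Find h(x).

Write h(x) = ax^3 + bx^2 + cx + d. Substituting each data point gives a linear system:
  -a + b - c + d = 0
  d = 3
  a + b + c + d = 2
  8a + 4b + 2c + d = 21
Solving the system yields a = 4, b = -2, c = -3, d = 3.
So h(x) = 4x^3 - 2x^2 - 3x + 3.
Check: h(0) = 3. ✓

h(x) = 4x^3 - 2x^2 - 3x + 3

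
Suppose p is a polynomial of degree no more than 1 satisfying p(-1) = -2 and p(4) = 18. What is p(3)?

Using the Lagrange interpolation formula with nodes -1, 4:
  L_0(x) = (x - 4) / -5
  L_1(x) = (x + 1) / 5
Then p(x) = -2·L_0(x) + 18·L_1(x).
Expanding and collecting terms gives p(x) = 4x + 2.
Evaluating at x = 3: p(3) = 14.

14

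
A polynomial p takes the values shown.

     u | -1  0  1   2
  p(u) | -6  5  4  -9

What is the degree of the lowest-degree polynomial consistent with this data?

2

Forward differences of the values at u = -1, 0, 1, 2:
  p  : -6  5  4  -9
  Δ  : 11  -1  -13
  Δ^2: -12  -12
  Δ^3: 0
The second differences are constant (-12) and nonzero, while all higher differences vanish, so the minimal degree is 2.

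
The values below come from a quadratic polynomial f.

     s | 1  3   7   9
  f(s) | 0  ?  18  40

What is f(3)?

The 3 known points determine the degree-2 polynomial uniquely.
Write f(s) = as^2 + bs + c. Substituting each data point gives a linear system:
  a + b + c = 0
  49a + 7b + c = 18
  81a + 9b + c = 40
Solving the system yields a = 1, b = -5, c = 4.
So f(s) = s² - 5s + 4.
Then f(3) = -2.

-2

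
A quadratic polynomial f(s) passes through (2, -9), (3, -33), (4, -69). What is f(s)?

f(s) = -6s^2 + 6s + 3

Write f(s) = as^2 + bs + c. Substituting each data point gives a linear system:
  4a + 2b + c = -9
  9a + 3b + c = -33
  16a + 4b + c = -69
Solving the system yields a = -6, b = 6, c = 3.
So f(s) = -6s² + 6s + 3.
Check: f(4) = -69. ✓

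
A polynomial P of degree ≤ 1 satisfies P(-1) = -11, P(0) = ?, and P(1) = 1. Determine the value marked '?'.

On equispaced nodes a degree-1 polynomial has vanishing second forward difference, so
  P(-1) - 2·P(0) + P(1) = 0.
Substituting the known values and solving for P(0):
  -2·P(0) = 10
  P(0) = -5.

-5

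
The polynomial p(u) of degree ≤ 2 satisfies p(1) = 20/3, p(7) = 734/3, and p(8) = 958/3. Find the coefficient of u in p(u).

-1/3

Write p(u) = au^2 + bu + c. Substituting each data point gives a linear system:
  a + b + c = 20/3
  49a + 7b + c = 734/3
  64a + 8b + c = 958/3
Solving the system yields a = 5, b = -1/3, c = 2.
So p(u) = 5u² - (1/3)u + 2.
The coefficient of u is -1/3.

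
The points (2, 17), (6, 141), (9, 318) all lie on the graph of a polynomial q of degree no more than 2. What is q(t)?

Using the Lagrange interpolation formula with nodes 2, 6, 9:
  L_0(t) = (t - 6)(t - 9) / 28
  L_1(t) = (t - 2)(t - 9) / -12
  L_2(t) = (t - 2)(t - 6) / 21
Then q(t) = 17·L_0(t) + 141·L_1(t) + 318·L_2(t).
Expanding and collecting terms gives q(t) = 4t² - t + 3.
Check: q(6) = 141. ✓

q(t) = 4t^2 - t + 3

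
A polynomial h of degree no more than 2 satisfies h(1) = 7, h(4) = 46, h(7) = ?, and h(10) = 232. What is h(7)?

The 3 known points determine the degree-2 polynomial uniquely.
Write h(s) = as^2 + bs + c. Substituting each data point gives a linear system:
  a + b + c = 7
  16a + 4b + c = 46
  100a + 10b + c = 232
Solving the system yields a = 2, b = 3, c = 2.
So h(s) = 2s^2 + 3s + 2.
Then h(7) = 121.

121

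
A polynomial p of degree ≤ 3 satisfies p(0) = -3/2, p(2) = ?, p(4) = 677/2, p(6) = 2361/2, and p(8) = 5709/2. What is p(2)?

81/2

On equispaced nodes a degree-3 polynomial has vanishing fourth forward difference, so
  p(0) - 4·p(2) + 6·p(4) - 4·p(6) + p(8) = 0.
Substituting the known values and solving for p(2):
  -4·p(2) = -162
  p(2) = 81/2.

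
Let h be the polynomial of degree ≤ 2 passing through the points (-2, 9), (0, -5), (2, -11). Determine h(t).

h(t) = t^2 - 5t - 5

Using the Lagrange interpolation formula with nodes -2, 0, 2:
  L_0(t) = t(t - 2) / 8
  L_1(t) = (t + 2)(t - 2) / -4
  L_2(t) = (t + 2)t / 8
Then h(t) = 9·L_0(t) - 5·L_1(t) - 11·L_2(t).
Expanding and collecting terms gives h(t) = t^2 - 5t - 5.
Check: h(0) = -5. ✓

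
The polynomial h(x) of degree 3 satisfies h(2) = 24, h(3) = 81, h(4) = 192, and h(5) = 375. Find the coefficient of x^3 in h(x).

3

Write h(x) = ax^3 + bx^2 + cx + d. Substituting each data point gives a linear system:
  8a + 4b + 2c + d = 24
  27a + 9b + 3c + d = 81
  64a + 16b + 4c + d = 192
  125a + 25b + 5c + d = 375
Solving the system yields a = 3, b = 0, c = 0, d = 0.
So h(x) = 3x^3.
The leading coefficient is 3.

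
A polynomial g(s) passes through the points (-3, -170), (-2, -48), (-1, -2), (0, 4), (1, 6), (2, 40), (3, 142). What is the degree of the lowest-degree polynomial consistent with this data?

Forward differences of the values at s = -3, -2, -1, 0, 1, 2, 3:
  g  : -170  -48  -2  4  6  40  142
  Δ  : 122  46  6  2  34  102
  Δ^2: -76  -40  -4  32  68
  Δ^3: 36  36  36  36
  Δ^4: 0  0  0
  Δ^5: 0  0
  Δ^6: 0
The third differences are constant (36) and nonzero, while all higher differences vanish, so the minimal degree is 3.

3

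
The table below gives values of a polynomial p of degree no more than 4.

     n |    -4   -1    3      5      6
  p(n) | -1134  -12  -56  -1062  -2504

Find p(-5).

-2592

Write p(n) = an^4 + bn^3 + cn^2 + dn + e. Substituting each data point gives a linear system:
  256a - 64b + 16c - 4d + e = -1134
  a - b + c - d + e = -12
  81a + 27b + 9c + 3d + e = -56
  625a + 125b + 25c + 5d + e = -1062
  1296a + 216b + 36c + 6d + e = -2504
Solving the system yields a = -3, b = 6, c = 2, d = 3, e = -2.
So p(n) = -3n^4 + 6n^3 + 2n^2 + 3n - 2.
Then p(-5) = -2592.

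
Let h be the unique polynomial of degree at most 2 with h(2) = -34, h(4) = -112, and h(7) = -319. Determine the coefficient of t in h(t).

Write h(t) = at^2 + bt + c. Substituting each data point gives a linear system:
  4a + 2b + c = -34
  16a + 4b + c = -112
  49a + 7b + c = -319
Solving the system yields a = -6, b = -3, c = -4.
So h(t) = -6t^2 - 3t - 4.
The coefficient of t is -3.

-3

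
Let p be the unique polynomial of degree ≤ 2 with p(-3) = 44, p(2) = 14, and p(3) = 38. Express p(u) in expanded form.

p(u) = 5u^2 - u - 4

Using the Lagrange interpolation formula with nodes -3, 2, 3:
  L_0(u) = (u - 2)(u - 3) / 30
  L_1(u) = (u + 3)(u - 3) / -5
  L_2(u) = (u + 3)(u - 2) / 6
Then p(u) = 44·L_0(u) + 14·L_1(u) + 38·L_2(u).
Expanding and collecting terms gives p(u) = 5u² - u - 4.
Check: p(3) = 38. ✓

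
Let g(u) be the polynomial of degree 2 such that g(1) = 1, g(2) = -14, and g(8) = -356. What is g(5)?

-131

Write g(u) = au^2 + bu + c. Substituting each data point gives a linear system:
  a + b + c = 1
  4a + 2b + c = -14
  64a + 8b + c = -356
Solving the system yields a = -6, b = 3, c = 4.
So g(u) = -6u² + 3u + 4.
Then g(5) = -131.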